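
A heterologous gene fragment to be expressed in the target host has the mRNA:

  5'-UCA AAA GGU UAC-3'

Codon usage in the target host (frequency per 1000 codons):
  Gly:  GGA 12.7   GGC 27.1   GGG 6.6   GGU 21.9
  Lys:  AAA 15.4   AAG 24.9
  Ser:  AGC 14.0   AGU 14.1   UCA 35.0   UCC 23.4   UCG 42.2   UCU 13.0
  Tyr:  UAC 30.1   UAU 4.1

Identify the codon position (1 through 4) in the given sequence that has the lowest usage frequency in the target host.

Codon 1 UCA (Ser): 35.0 per 1000.
Codon 2 AAA (Lys): 15.4 per 1000.
Codon 3 GGU (Gly): 21.9 per 1000.
Codon 4 UAC (Tyr): 30.1 per 1000.
Lowest frequency is 15.4 at codon 2.

2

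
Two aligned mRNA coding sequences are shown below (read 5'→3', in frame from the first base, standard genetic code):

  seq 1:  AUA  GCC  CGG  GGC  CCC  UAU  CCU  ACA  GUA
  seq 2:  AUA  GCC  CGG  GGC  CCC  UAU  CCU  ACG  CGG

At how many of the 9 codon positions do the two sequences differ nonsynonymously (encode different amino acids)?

1

Codon 1: AUA Ile / AUA Ile — identical.
Codon 2: GCC Ala / GCC Ala — identical.
Codon 3: CGG Arg / CGG Arg — identical.
Codon 4: GGC Gly / GGC Gly — identical.
Codon 5: CCC Pro / CCC Pro — identical.
Codon 6: UAU Tyr / UAU Tyr — identical.
Codon 7: CCU Pro / CCU Pro — identical.
Codon 8: ACA Thr / ACG Thr — synonymous.
Codon 9: GUA Val / CGG Arg — nonsynonymous.
Nonsynonymous differences: 1.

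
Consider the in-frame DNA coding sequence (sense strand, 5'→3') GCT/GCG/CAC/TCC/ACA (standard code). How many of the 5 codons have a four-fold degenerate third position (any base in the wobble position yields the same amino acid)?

4

Codon 1 GCT (Ala): third position 4-fold.
Codon 2 GCG (Ala): third position 4-fold.
Codon 3 CAC (His): third position 2-fold.
Codon 4 TCC (Ser): third position 4-fold.
Codon 5 ACA (Thr): third position 4-fold.
Four-fold degenerate third positions: 4.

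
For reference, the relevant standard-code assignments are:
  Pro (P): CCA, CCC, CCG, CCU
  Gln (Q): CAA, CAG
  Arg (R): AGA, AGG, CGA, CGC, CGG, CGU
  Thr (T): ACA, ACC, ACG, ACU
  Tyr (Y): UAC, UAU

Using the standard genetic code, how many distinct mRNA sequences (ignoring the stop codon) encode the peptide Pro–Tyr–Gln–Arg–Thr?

384

Pro: 4 codons.
Tyr: 2 codons.
Gln: 2 codons.
Arg: 6 codons.
Thr: 4 codons.
4 × 2 × 2 × 6 × 4 = 384.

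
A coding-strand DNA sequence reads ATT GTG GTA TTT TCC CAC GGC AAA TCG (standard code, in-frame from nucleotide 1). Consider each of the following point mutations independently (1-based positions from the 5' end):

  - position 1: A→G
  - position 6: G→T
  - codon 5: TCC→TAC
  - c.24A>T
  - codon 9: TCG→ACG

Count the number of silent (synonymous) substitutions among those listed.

1

Codon 1: ATT (Ile) → GTT (Val) — missense.
Codon 2: GTG (Val) → GTT (Val) — synonymous.
Codon 5: TCC (Ser) → TAC (Tyr) — missense.
Codon 8: AAA (Lys) → AAT (Asn) — missense.
Codon 9: TCG (Ser) → ACG (Thr) — missense.
Synonymous: 1 of 5.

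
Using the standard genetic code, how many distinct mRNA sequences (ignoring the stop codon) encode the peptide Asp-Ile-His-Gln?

24

Asp: 2 codons.
Ile: 3 codons.
His: 2 codons.
Gln: 2 codons.
2 × 3 × 2 × 2 = 24.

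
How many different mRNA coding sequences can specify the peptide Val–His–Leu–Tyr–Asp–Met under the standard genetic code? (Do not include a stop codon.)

Val: 4 codons.
His: 2 codons.
Leu: 6 codons.
Tyr: 2 codons.
Asp: 2 codons.
Met: 1 codon.
4 × 2 × 6 × 2 × 2 × 1 = 192.

192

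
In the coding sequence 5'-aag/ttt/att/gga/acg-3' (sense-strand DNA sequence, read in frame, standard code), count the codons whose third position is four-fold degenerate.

Codon 1 AAG (Lys): third position 2-fold.
Codon 2 TTT (Phe): third position 2-fold.
Codon 3 ATT (Ile): third position 3-fold.
Codon 4 GGA (Gly): third position 4-fold.
Codon 5 ACG (Thr): third position 4-fold.
Four-fold degenerate third positions: 2.

2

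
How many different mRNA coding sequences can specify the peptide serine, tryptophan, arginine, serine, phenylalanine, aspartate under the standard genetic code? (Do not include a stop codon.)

864

Ser: 6 codons.
Trp: 1 codon.
Arg: 6 codons.
Ser: 6 codons.
Phe: 2 codons.
Asp: 2 codons.
6 × 1 × 6 × 6 × 2 × 2 = 864.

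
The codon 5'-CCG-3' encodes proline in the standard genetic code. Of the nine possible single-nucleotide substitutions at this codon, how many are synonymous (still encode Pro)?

3

Position 1: none → 0 synonymous.
Position 2: none → 0 synonymous.
Position 3: CCT, CCC, CCA → 3 synonymous.
Total: 0 + 0 + 3 = 3.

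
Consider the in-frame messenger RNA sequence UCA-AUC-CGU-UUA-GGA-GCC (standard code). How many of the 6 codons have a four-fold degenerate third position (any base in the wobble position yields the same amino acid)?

4

Codon 1 UCA (Ser): third position 4-fold.
Codon 2 AUC (Ile): third position 3-fold.
Codon 3 CGU (Arg): third position 4-fold.
Codon 4 UUA (Leu): third position 2-fold.
Codon 5 GGA (Gly): third position 4-fold.
Codon 6 GCC (Ala): third position 4-fold.
Four-fold degenerate third positions: 4.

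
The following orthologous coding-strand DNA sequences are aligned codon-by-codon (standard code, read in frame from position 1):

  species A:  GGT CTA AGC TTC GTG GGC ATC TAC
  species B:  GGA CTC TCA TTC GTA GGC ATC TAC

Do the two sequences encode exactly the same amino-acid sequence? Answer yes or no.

yes

Codon 1: GGT Gly / GGA Gly — synonymous.
Codon 2: CTA Leu / CTC Leu — synonymous.
Codon 3: AGC Ser / TCA Ser — synonymous.
Codon 4: TTC Phe / TTC Phe — identical.
Codon 5: GTG Val / GTA Val — synonymous.
Codon 6: GGC Gly / GGC Gly — identical.
Codon 7: ATC Ile / ATC Ile — identical.
Codon 8: TAC Tyr / TAC Tyr — identical.
Nonsynonymous differences: 0 → same protein.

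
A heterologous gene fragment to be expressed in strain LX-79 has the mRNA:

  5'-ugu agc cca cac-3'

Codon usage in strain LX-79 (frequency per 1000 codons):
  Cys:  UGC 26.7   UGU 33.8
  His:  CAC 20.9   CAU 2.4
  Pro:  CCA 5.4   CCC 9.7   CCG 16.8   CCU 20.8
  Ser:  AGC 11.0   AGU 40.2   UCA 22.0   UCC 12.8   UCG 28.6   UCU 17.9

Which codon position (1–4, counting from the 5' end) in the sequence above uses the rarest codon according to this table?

3

Codon 1 UGU (Cys): 33.8 per 1000.
Codon 2 AGC (Ser): 11.0 per 1000.
Codon 3 CCA (Pro): 5.4 per 1000.
Codon 4 CAC (His): 20.9 per 1000.
Lowest frequency is 5.4 at codon 3.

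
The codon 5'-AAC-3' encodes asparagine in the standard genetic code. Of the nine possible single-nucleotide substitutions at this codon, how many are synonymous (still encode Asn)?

1

Position 1: none → 0 synonymous.
Position 2: none → 0 synonymous.
Position 3: AAU → 1 synonymous.
Total: 0 + 0 + 1 = 1.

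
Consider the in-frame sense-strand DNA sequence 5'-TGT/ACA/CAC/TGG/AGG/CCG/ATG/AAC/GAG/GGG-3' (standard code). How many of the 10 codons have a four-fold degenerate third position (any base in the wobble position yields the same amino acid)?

3

Codon 1 TGT (Cys): third position 2-fold.
Codon 2 ACA (Thr): third position 4-fold.
Codon 3 CAC (His): third position 2-fold.
Codon 4 TGG (Trp): third position 1-fold.
Codon 5 AGG (Arg): third position 2-fold.
Codon 6 CCG (Pro): third position 4-fold.
Codon 7 ATG (Met): third position 1-fold.
Codon 8 AAC (Asn): third position 2-fold.
Codon 9 GAG (Glu): third position 2-fold.
Codon 10 GGG (Gly): third position 4-fold.
Four-fold degenerate third positions: 3.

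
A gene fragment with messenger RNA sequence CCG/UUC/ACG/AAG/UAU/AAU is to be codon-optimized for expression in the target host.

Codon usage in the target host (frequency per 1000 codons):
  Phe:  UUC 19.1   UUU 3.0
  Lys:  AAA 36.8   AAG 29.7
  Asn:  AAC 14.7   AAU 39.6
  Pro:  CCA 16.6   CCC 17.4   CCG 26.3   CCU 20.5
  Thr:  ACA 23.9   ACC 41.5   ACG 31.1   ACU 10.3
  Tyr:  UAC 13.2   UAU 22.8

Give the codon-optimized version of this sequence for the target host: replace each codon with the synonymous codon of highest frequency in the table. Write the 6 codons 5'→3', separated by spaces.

Codon 1 (Pro): best is CCG at 26.3.
Codon 2 (Phe): best is UUC at 19.1.
Codon 3 (Thr): best is ACC at 41.5.
Codon 4 (Lys): best is AAA at 36.8.
Codon 5 (Tyr): best is UAU at 22.8.
Codon 6 (Asn): best is AAU at 39.6.

CCG UUC ACC AAA UAU AAU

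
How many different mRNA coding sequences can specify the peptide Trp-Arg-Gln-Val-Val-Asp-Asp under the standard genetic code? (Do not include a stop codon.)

Trp: 1 codon.
Arg: 6 codons.
Gln: 2 codons.
Val: 4 codons.
Val: 4 codons.
Asp: 2 codons.
Asp: 2 codons.
1 × 6 × 2 × 4 × 4 × 2 × 2 = 768.

768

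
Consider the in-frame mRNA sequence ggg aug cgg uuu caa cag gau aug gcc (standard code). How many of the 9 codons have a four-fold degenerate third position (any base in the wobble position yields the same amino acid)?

3

Codon 1 GGG (Gly): third position 4-fold.
Codon 2 AUG (Met): third position 1-fold.
Codon 3 CGG (Arg): third position 4-fold.
Codon 4 UUU (Phe): third position 2-fold.
Codon 5 CAA (Gln): third position 2-fold.
Codon 6 CAG (Gln): third position 2-fold.
Codon 7 GAU (Asp): third position 2-fold.
Codon 8 AUG (Met): third position 1-fold.
Codon 9 GCC (Ala): third position 4-fold.
Four-fold degenerate third positions: 3.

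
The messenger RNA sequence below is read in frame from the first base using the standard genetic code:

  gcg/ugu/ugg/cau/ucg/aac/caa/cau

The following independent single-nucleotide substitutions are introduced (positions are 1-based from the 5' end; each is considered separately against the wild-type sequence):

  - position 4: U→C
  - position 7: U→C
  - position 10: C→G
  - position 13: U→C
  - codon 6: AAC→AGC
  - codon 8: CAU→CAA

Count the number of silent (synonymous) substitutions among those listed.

0

Codon 2: UGU (Cys) → CGU (Arg) — missense.
Codon 3: UGG (Trp) → CGG (Arg) — missense.
Codon 4: CAU (His) → GAU (Asp) — missense.
Codon 5: UCG (Ser) → CCG (Pro) — missense.
Codon 6: AAC (Asn) → AGC (Ser) — missense.
Codon 8: CAU (His) → CAA (Gln) — missense.
Synonymous: 0 of 6.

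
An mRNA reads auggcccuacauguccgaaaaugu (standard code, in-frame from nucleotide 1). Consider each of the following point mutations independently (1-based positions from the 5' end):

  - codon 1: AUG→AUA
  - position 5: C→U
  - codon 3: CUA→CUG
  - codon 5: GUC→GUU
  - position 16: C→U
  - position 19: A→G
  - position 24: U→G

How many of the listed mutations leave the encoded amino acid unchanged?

Codon 1: AUG (Met) → AUA (Ile) — missense.
Codon 2: GCC (Ala) → GUC (Val) — missense.
Codon 3: CUA (Leu) → CUG (Leu) — synonymous.
Codon 5: GUC (Val) → GUU (Val) — synonymous.
Codon 6: CGA (Arg) → UGA (Stop) — nonsense.
Codon 7: AAA (Lys) → GAA (Glu) — missense.
Codon 8: UGU (Cys) → UGG (Trp) — missense.
Synonymous: 2 of 7.

2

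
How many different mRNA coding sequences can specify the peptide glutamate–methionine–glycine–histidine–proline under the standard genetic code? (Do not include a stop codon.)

64

Glu: 2 codons.
Met: 1 codon.
Gly: 4 codons.
His: 2 codons.
Pro: 4 codons.
2 × 1 × 4 × 2 × 4 = 64.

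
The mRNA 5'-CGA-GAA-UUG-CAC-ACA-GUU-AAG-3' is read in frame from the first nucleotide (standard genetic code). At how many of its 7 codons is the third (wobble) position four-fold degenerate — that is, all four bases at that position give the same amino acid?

Codon 1 CGA (Arg): third position 4-fold.
Codon 2 GAA (Glu): third position 2-fold.
Codon 3 UUG (Leu): third position 2-fold.
Codon 4 CAC (His): third position 2-fold.
Codon 5 ACA (Thr): third position 4-fold.
Codon 6 GUU (Val): third position 4-fold.
Codon 7 AAG (Lys): third position 2-fold.
Four-fold degenerate third positions: 3.

3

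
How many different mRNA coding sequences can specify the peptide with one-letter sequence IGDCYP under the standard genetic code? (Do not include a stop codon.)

384

Ile: 3 codons.
Gly: 4 codons.
Asp: 2 codons.
Cys: 2 codons.
Tyr: 2 codons.
Pro: 4 codons.
3 × 4 × 2 × 2 × 2 × 4 = 384.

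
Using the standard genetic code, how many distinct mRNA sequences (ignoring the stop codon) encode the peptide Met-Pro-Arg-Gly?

Met: 1 codon.
Pro: 4 codons.
Arg: 6 codons.
Gly: 4 codons.
1 × 4 × 6 × 4 = 96.

96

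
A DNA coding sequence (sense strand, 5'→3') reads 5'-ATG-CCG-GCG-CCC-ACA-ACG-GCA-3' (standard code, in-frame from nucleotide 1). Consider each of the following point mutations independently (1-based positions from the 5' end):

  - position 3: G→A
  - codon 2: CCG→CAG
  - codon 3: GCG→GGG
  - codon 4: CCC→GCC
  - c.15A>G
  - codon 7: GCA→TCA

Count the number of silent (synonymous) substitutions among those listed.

1

Codon 1: ATG (Met) → ATA (Ile) — missense.
Codon 2: CCG (Pro) → CAG (Gln) — missense.
Codon 3: GCG (Ala) → GGG (Gly) — missense.
Codon 4: CCC (Pro) → GCC (Ala) — missense.
Codon 5: ACA (Thr) → ACG (Thr) — synonymous.
Codon 7: GCA (Ala) → TCA (Ser) — missense.
Synonymous: 1 of 6.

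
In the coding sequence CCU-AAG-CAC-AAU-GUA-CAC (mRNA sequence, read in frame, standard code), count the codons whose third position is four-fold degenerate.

2

Codon 1 CCU (Pro): third position 4-fold.
Codon 2 AAG (Lys): third position 2-fold.
Codon 3 CAC (His): third position 2-fold.
Codon 4 AAU (Asn): third position 2-fold.
Codon 5 GUA (Val): third position 4-fold.
Codon 6 CAC (His): third position 2-fold.
Four-fold degenerate third positions: 2.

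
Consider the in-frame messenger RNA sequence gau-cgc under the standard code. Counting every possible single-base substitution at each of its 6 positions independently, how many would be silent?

Codon 1 (GAU, Asp): 1 synonymous substitution.
Codon 2 (CGC, Arg): 3 synonymous substitutions.
Total: 1 + 3 = 4.

4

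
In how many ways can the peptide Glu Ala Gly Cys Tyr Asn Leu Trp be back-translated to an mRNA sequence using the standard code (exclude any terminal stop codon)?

Glu: 2 codons.
Ala: 4 codons.
Gly: 4 codons.
Cys: 2 codons.
Tyr: 2 codons.
Asn: 2 codons.
Leu: 6 codons.
Trp: 1 codon.
2 × 4 × 4 × 2 × 2 × 2 × 6 × 1 = 1536.

1536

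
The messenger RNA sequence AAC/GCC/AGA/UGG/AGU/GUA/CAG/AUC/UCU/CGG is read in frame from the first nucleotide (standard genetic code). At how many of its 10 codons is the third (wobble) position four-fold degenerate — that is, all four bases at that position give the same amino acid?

4

Codon 1 AAC (Asn): third position 2-fold.
Codon 2 GCC (Ala): third position 4-fold.
Codon 3 AGA (Arg): third position 2-fold.
Codon 4 UGG (Trp): third position 1-fold.
Codon 5 AGU (Ser): third position 2-fold.
Codon 6 GUA (Val): third position 4-fold.
Codon 7 CAG (Gln): third position 2-fold.
Codon 8 AUC (Ile): third position 3-fold.
Codon 9 UCU (Ser): third position 4-fold.
Codon 10 CGG (Arg): third position 4-fold.
Four-fold degenerate third positions: 4.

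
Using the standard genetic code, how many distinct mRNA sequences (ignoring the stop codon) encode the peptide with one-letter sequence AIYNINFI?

1728

Ala: 4 codons.
Ile: 3 codons.
Tyr: 2 codons.
Asn: 2 codons.
Ile: 3 codons.
Asn: 2 codons.
Phe: 2 codons.
Ile: 3 codons.
4 × 3 × 2 × 2 × 3 × 2 × 2 × 3 = 1728.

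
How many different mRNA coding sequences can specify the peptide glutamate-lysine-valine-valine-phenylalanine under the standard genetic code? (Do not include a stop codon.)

128

Glu: 2 codons.
Lys: 2 codons.
Val: 4 codons.
Val: 4 codons.
Phe: 2 codons.
2 × 2 × 4 × 4 × 2 = 128.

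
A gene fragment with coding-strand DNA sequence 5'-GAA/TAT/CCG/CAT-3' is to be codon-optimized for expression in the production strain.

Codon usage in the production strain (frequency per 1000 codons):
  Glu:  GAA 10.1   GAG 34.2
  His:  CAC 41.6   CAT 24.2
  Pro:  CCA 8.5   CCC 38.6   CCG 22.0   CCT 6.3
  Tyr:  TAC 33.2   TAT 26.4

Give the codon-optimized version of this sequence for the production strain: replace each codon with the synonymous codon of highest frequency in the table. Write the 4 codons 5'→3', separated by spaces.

GAG TAC CCC CAC

Codon 1 (Glu): best is GAG at 34.2.
Codon 2 (Tyr): best is TAC at 33.2.
Codon 3 (Pro): best is CCC at 38.6.
Codon 4 (His): best is CAC at 41.6.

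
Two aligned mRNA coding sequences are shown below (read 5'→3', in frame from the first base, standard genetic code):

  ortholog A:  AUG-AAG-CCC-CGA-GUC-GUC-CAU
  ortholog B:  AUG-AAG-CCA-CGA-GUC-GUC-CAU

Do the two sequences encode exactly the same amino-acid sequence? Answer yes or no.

Codon 1: AUG Met / AUG Met — identical.
Codon 2: AAG Lys / AAG Lys — identical.
Codon 3: CCC Pro / CCA Pro — synonymous.
Codon 4: CGA Arg / CGA Arg — identical.
Codon 5: GUC Val / GUC Val — identical.
Codon 6: GUC Val / GUC Val — identical.
Codon 7: CAU His / CAU His — identical.
Nonsynonymous differences: 0 → same protein.

yes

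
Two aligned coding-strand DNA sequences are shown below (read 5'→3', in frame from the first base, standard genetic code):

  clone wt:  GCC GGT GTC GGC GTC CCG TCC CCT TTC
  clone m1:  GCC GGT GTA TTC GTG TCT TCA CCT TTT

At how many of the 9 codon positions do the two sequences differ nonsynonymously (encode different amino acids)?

2

Codon 1: GCC Ala / GCC Ala — identical.
Codon 2: GGT Gly / GGT Gly — identical.
Codon 3: GTC Val / GTA Val — synonymous.
Codon 4: GGC Gly / TTC Phe — nonsynonymous.
Codon 5: GTC Val / GTG Val — synonymous.
Codon 6: CCG Pro / TCT Ser — nonsynonymous.
Codon 7: TCC Ser / TCA Ser — synonymous.
Codon 8: CCT Pro / CCT Pro — identical.
Codon 9: TTC Phe / TTT Phe — synonymous.
Nonsynonymous differences: 2.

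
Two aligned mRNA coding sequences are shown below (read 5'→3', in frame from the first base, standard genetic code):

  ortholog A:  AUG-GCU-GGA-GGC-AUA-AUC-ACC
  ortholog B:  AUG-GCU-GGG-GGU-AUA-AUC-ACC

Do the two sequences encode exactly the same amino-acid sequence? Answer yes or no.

Codon 1: AUG Met / AUG Met — identical.
Codon 2: GCU Ala / GCU Ala — identical.
Codon 3: GGA Gly / GGG Gly — synonymous.
Codon 4: GGC Gly / GGU Gly — synonymous.
Codon 5: AUA Ile / AUA Ile — identical.
Codon 6: AUC Ile / AUC Ile — identical.
Codon 7: ACC Thr / ACC Thr — identical.
Nonsynonymous differences: 0 → same protein.

yes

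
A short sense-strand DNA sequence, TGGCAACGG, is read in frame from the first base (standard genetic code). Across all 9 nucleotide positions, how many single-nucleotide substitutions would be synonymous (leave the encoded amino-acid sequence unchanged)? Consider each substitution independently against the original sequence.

Codon 1 (TGG, Trp): 0 synonymous substitutions.
Codon 2 (CAA, Gln): 1 synonymous substitution.
Codon 3 (CGG, Arg): 4 synonymous substitutions.
Total: 0 + 1 + 4 = 5.

5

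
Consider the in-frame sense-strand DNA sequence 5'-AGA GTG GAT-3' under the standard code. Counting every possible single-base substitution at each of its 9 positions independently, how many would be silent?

Codon 1 (AGA, Arg): 2 synonymous substitutions.
Codon 2 (GTG, Val): 3 synonymous substitutions.
Codon 3 (GAT, Asp): 1 synonymous substitution.
Total: 2 + 3 + 1 = 6.

6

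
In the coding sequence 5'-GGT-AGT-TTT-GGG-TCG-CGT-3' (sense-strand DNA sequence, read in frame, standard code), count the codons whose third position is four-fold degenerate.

Codon 1 GGT (Gly): third position 4-fold.
Codon 2 AGT (Ser): third position 2-fold.
Codon 3 TTT (Phe): third position 2-fold.
Codon 4 GGG (Gly): third position 4-fold.
Codon 5 TCG (Ser): third position 4-fold.
Codon 6 CGT (Arg): third position 4-fold.
Four-fold degenerate third positions: 4.

4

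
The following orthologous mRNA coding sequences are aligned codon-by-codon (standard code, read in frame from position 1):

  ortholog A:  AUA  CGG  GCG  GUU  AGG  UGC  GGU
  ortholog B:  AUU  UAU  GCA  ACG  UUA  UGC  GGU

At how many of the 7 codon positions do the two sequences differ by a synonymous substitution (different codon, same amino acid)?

2

Codon 1: AUA Ile / AUU Ile — synonymous.
Codon 2: CGG Arg / UAU Tyr — nonsynonymous.
Codon 3: GCG Ala / GCA Ala — synonymous.
Codon 4: GUU Val / ACG Thr — nonsynonymous.
Codon 5: AGG Arg / UUA Leu — nonsynonymous.
Codon 6: UGC Cys / UGC Cys — identical.
Codon 7: GGU Gly / GGU Gly — identical.
Synonymous differences: 2.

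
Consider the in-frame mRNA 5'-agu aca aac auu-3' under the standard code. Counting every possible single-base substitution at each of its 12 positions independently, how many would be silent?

7

Codon 1 (AGU, Ser): 1 synonymous substitution.
Codon 2 (ACA, Thr): 3 synonymous substitutions.
Codon 3 (AAC, Asn): 1 synonymous substitution.
Codon 4 (AUU, Ile): 2 synonymous substitutions.
Total: 1 + 3 + 1 + 2 = 7.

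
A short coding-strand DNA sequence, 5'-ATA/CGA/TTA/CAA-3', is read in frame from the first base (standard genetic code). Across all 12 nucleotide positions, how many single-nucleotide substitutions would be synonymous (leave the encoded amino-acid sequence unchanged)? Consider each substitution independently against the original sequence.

9

Codon 1 (ATA, Ile): 2 synonymous substitutions.
Codon 2 (CGA, Arg): 4 synonymous substitutions.
Codon 3 (TTA, Leu): 2 synonymous substitutions.
Codon 4 (CAA, Gln): 1 synonymous substitution.
Total: 2 + 4 + 2 + 1 = 9.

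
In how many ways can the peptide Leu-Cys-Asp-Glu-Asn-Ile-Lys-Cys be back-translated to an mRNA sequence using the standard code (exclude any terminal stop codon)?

Leu: 6 codons.
Cys: 2 codons.
Asp: 2 codons.
Glu: 2 codons.
Asn: 2 codons.
Ile: 3 codons.
Lys: 2 codons.
Cys: 2 codons.
6 × 2 × 2 × 2 × 2 × 3 × 2 × 2 = 1152.

1152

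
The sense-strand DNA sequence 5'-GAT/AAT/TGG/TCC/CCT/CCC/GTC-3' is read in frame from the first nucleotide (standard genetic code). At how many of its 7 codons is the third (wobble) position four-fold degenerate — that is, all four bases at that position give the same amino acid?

4

Codon 1 GAT (Asp): third position 2-fold.
Codon 2 AAT (Asn): third position 2-fold.
Codon 3 TGG (Trp): third position 1-fold.
Codon 4 TCC (Ser): third position 4-fold.
Codon 5 CCT (Pro): third position 4-fold.
Codon 6 CCC (Pro): third position 4-fold.
Codon 7 GTC (Val): third position 4-fold.
Four-fold degenerate third positions: 4.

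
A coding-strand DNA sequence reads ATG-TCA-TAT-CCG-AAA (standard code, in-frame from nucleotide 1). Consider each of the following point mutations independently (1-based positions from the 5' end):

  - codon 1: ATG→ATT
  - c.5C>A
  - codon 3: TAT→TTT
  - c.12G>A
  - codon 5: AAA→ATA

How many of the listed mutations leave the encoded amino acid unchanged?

1

Codon 1: ATG (Met) → ATT (Ile) — missense.
Codon 2: TCA (Ser) → TAA (Stop) — nonsense.
Codon 3: TAT (Tyr) → TTT (Phe) — missense.
Codon 4: CCG (Pro) → CCA (Pro) — synonymous.
Codon 5: AAA (Lys) → ATA (Ile) — missense.
Synonymous: 1 of 5.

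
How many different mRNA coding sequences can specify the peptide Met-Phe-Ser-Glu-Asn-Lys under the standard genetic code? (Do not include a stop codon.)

Met: 1 codon.
Phe: 2 codons.
Ser: 6 codons.
Glu: 2 codons.
Asn: 2 codons.
Lys: 2 codons.
1 × 2 × 6 × 2 × 2 × 2 = 96.

96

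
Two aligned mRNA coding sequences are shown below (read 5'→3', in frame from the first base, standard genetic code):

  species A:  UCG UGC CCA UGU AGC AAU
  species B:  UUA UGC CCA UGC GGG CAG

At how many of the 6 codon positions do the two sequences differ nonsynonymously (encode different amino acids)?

3

Codon 1: UCG Ser / UUA Leu — nonsynonymous.
Codon 2: UGC Cys / UGC Cys — identical.
Codon 3: CCA Pro / CCA Pro — identical.
Codon 4: UGU Cys / UGC Cys — synonymous.
Codon 5: AGC Ser / GGG Gly — nonsynonymous.
Codon 6: AAU Asn / CAG Gln — nonsynonymous.
Nonsynonymous differences: 3.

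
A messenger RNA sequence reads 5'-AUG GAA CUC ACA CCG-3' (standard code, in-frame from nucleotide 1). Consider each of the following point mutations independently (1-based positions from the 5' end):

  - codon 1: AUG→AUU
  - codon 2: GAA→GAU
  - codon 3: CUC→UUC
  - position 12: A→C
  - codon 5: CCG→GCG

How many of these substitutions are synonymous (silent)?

1

Codon 1: AUG (Met) → AUU (Ile) — missense.
Codon 2: GAA (Glu) → GAU (Asp) — missense.
Codon 3: CUC (Leu) → UUC (Phe) — missense.
Codon 4: ACA (Thr) → ACC (Thr) — synonymous.
Codon 5: CCG (Pro) → GCG (Ala) — missense.
Synonymous: 1 of 5.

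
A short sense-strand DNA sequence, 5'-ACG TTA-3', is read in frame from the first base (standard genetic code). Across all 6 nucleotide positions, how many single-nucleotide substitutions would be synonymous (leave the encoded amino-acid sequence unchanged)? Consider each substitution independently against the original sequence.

5

Codon 1 (ACG, Thr): 3 synonymous substitutions.
Codon 2 (TTA, Leu): 2 synonymous substitutions.
Total: 3 + 2 = 5.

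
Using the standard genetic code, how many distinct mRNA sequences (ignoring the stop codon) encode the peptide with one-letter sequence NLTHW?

Asn: 2 codons.
Leu: 6 codons.
Thr: 4 codons.
His: 2 codons.
Trp: 1 codon.
2 × 6 × 4 × 2 × 1 = 96.

96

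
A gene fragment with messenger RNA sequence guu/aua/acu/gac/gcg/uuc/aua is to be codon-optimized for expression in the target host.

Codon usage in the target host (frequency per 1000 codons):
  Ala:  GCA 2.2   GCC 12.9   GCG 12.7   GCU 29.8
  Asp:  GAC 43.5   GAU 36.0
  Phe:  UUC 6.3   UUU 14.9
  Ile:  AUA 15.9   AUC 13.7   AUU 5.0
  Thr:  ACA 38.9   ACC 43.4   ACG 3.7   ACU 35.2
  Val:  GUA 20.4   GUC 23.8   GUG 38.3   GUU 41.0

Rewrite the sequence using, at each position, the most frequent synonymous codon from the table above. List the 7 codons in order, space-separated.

Codon 1 (Val): best is GUU at 41.0.
Codon 2 (Ile): best is AUA at 15.9.
Codon 3 (Thr): best is ACC at 43.4.
Codon 4 (Asp): best is GAC at 43.5.
Codon 5 (Ala): best is GCU at 29.8.
Codon 6 (Phe): best is UUU at 14.9.
Codon 7 (Ile): best is AUA at 15.9.

GUU AUA ACC GAC GCU UUU AUA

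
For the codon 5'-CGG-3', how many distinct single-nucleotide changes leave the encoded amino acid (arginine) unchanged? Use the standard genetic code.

Position 1: AGG → 1 synonymous.
Position 2: none → 0 synonymous.
Position 3: CGU, CGC, CGA → 3 synonymous.
Total: 1 + 0 + 3 = 4.

4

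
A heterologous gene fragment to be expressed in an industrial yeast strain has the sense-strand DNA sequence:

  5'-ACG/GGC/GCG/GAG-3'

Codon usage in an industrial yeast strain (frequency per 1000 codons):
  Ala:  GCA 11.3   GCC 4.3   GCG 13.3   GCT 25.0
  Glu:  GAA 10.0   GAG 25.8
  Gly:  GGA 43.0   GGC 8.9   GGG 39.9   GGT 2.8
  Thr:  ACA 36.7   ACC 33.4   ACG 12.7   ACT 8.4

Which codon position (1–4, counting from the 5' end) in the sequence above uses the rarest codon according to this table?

Codon 1 ACG (Thr): 12.7 per 1000.
Codon 2 GGC (Gly): 8.9 per 1000.
Codon 3 GCG (Ala): 13.3 per 1000.
Codon 4 GAG (Glu): 25.8 per 1000.
Lowest frequency is 8.9 at codon 2.

2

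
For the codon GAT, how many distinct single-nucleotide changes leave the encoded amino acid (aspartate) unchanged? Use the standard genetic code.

1

Position 1: none → 0 synonymous.
Position 2: none → 0 synonymous.
Position 3: GAC → 1 synonymous.
Total: 0 + 0 + 1 = 1.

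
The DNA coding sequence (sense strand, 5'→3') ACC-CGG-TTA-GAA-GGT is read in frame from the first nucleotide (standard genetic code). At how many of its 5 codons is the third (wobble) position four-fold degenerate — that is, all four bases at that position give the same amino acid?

Codon 1 ACC (Thr): third position 4-fold.
Codon 2 CGG (Arg): third position 4-fold.
Codon 3 TTA (Leu): third position 2-fold.
Codon 4 GAA (Glu): third position 2-fold.
Codon 5 GGT (Gly): third position 4-fold.
Four-fold degenerate third positions: 3.

3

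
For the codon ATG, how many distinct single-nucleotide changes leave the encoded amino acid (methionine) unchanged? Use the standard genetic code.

Position 1: none → 0 synonymous.
Position 2: none → 0 synonymous.
Position 3: none → 0 synonymous.
Total: 0 + 0 + 0 = 0.

0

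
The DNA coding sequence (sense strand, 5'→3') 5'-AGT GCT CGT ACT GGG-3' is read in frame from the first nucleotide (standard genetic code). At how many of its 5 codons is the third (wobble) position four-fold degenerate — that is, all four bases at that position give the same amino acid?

Codon 1 AGT (Ser): third position 2-fold.
Codon 2 GCT (Ala): third position 4-fold.
Codon 3 CGT (Arg): third position 4-fold.
Codon 4 ACT (Thr): third position 4-fold.
Codon 5 GGG (Gly): third position 4-fold.
Four-fold degenerate third positions: 4.

4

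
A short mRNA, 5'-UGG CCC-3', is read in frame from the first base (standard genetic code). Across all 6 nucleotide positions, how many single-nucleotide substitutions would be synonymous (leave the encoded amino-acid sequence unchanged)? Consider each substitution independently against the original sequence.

3

Codon 1 (UGG, Trp): 0 synonymous substitutions.
Codon 2 (CCC, Pro): 3 synonymous substitutions.
Total: 0 + 3 = 3.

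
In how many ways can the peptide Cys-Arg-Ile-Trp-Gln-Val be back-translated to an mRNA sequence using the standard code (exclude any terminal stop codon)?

Cys: 2 codons.
Arg: 6 codons.
Ile: 3 codons.
Trp: 1 codon.
Gln: 2 codons.
Val: 4 codons.
2 × 6 × 3 × 1 × 2 × 4 = 288.

288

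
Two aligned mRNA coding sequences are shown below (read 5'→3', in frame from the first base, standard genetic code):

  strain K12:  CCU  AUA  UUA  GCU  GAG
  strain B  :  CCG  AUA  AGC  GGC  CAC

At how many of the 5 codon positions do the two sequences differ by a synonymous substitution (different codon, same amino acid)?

Codon 1: CCU Pro / CCG Pro — synonymous.
Codon 2: AUA Ile / AUA Ile — identical.
Codon 3: UUA Leu / AGC Ser — nonsynonymous.
Codon 4: GCU Ala / GGC Gly — nonsynonymous.
Codon 5: GAG Glu / CAC His — nonsynonymous.
Synonymous differences: 1.

1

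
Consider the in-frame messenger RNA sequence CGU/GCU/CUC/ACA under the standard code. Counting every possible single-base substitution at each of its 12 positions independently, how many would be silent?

12

Codon 1 (CGU, Arg): 3 synonymous substitutions.
Codon 2 (GCU, Ala): 3 synonymous substitutions.
Codon 3 (CUC, Leu): 3 synonymous substitutions.
Codon 4 (ACA, Thr): 3 synonymous substitutions.
Total: 3 + 3 + 3 + 3 = 12.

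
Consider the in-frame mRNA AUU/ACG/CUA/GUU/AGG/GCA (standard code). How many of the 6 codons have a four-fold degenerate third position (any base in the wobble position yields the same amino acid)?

Codon 1 AUU (Ile): third position 3-fold.
Codon 2 ACG (Thr): third position 4-fold.
Codon 3 CUA (Leu): third position 4-fold.
Codon 4 GUU (Val): third position 4-fold.
Codon 5 AGG (Arg): third position 2-fold.
Codon 6 GCA (Ala): third position 4-fold.
Four-fold degenerate third positions: 4.

4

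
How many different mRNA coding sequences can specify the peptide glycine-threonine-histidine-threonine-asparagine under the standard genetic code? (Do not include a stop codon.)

Gly: 4 codons.
Thr: 4 codons.
His: 2 codons.
Thr: 4 codons.
Asn: 2 codons.
4 × 4 × 2 × 4 × 2 = 256.

256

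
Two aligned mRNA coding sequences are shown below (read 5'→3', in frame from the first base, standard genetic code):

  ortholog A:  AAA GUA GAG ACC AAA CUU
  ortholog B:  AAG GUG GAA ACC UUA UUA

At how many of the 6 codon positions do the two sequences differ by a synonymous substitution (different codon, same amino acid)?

4

Codon 1: AAA Lys / AAG Lys — synonymous.
Codon 2: GUA Val / GUG Val — synonymous.
Codon 3: GAG Glu / GAA Glu — synonymous.
Codon 4: ACC Thr / ACC Thr — identical.
Codon 5: AAA Lys / UUA Leu — nonsynonymous.
Codon 6: CUU Leu / UUA Leu — synonymous.
Synonymous differences: 4.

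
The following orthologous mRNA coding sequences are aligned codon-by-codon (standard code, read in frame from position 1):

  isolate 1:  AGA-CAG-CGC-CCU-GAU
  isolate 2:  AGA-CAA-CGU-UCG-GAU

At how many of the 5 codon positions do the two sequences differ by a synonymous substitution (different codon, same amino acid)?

2

Codon 1: AGA Arg / AGA Arg — identical.
Codon 2: CAG Gln / CAA Gln — synonymous.
Codon 3: CGC Arg / CGU Arg — synonymous.
Codon 4: CCU Pro / UCG Ser — nonsynonymous.
Codon 5: GAU Asp / GAU Asp — identical.
Synonymous differences: 2.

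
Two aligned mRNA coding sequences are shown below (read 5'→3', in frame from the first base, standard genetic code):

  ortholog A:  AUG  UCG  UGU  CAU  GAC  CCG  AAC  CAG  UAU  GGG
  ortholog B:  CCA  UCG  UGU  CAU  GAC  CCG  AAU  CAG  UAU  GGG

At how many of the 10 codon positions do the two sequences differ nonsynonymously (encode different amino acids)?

1

Codon 1: AUG Met / CCA Pro — nonsynonymous.
Codon 2: UCG Ser / UCG Ser — identical.
Codon 3: UGU Cys / UGU Cys — identical.
Codon 4: CAU His / CAU His — identical.
Codon 5: GAC Asp / GAC Asp — identical.
Codon 6: CCG Pro / CCG Pro — identical.
Codon 7: AAC Asn / AAU Asn — synonymous.
Codon 8: CAG Gln / CAG Gln — identical.
Codon 9: UAU Tyr / UAU Tyr — identical.
Codon 10: GGG Gly / GGG Gly — identical.
Nonsynonymous differences: 1.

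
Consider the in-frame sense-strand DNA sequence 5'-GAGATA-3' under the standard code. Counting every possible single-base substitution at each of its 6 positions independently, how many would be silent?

Codon 1 (GAG, Glu): 1 synonymous substitution.
Codon 2 (ATA, Ile): 2 synonymous substitutions.
Total: 1 + 2 = 3.

3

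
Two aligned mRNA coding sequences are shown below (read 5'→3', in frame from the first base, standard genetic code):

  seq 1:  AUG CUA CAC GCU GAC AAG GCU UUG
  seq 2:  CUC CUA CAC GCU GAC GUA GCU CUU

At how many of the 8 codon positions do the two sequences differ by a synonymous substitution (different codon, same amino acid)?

1

Codon 1: AUG Met / CUC Leu — nonsynonymous.
Codon 2: CUA Leu / CUA Leu — identical.
Codon 3: CAC His / CAC His — identical.
Codon 4: GCU Ala / GCU Ala — identical.
Codon 5: GAC Asp / GAC Asp — identical.
Codon 6: AAG Lys / GUA Val — nonsynonymous.
Codon 7: GCU Ala / GCU Ala — identical.
Codon 8: UUG Leu / CUU Leu — synonymous.
Synonymous differences: 1.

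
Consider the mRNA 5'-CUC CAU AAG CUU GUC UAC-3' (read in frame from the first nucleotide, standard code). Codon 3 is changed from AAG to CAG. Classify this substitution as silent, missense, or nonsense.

Position 7 falls in codon 3: AAG → Lys.
After the substitution the codon is CAG → Gln.
Lys ≠ Gln, so this is a missense mutation.

missense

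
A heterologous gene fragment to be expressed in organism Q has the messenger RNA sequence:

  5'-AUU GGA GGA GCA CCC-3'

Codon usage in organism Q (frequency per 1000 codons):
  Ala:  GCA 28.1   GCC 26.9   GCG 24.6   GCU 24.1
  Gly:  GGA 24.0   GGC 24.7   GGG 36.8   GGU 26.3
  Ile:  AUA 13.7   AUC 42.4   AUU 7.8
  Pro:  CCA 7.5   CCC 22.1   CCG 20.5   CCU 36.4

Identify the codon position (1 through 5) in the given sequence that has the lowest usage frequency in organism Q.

1

Codon 1 AUU (Ile): 7.8 per 1000.
Codon 2 GGA (Gly): 24.0 per 1000.
Codon 3 GGA (Gly): 24.0 per 1000.
Codon 4 GCA (Ala): 28.1 per 1000.
Codon 5 CCC (Pro): 22.1 per 1000.
Lowest frequency is 7.8 at codon 1.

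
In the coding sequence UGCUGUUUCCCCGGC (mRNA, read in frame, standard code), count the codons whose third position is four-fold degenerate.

Codon 1 UGC (Cys): third position 2-fold.
Codon 2 UGU (Cys): third position 2-fold.
Codon 3 UUC (Phe): third position 2-fold.
Codon 4 CCC (Pro): third position 4-fold.
Codon 5 GGC (Gly): third position 4-fold.
Four-fold degenerate third positions: 2.

2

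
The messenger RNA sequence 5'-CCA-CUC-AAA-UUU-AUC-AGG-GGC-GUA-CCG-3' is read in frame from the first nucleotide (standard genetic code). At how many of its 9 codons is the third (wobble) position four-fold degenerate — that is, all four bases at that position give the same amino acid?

Codon 1 CCA (Pro): third position 4-fold.
Codon 2 CUC (Leu): third position 4-fold.
Codon 3 AAA (Lys): third position 2-fold.
Codon 4 UUU (Phe): third position 2-fold.
Codon 5 AUC (Ile): third position 3-fold.
Codon 6 AGG (Arg): third position 2-fold.
Codon 7 GGC (Gly): third position 4-fold.
Codon 8 GUA (Val): third position 4-fold.
Codon 9 CCG (Pro): third position 4-fold.
Four-fold degenerate third positions: 5.

5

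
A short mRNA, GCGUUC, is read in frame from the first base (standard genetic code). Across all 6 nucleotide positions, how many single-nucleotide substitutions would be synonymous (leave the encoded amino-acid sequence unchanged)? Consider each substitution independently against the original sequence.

Codon 1 (GCG, Ala): 3 synonymous substitutions.
Codon 2 (UUC, Phe): 1 synonymous substitution.
Total: 3 + 1 = 4.

4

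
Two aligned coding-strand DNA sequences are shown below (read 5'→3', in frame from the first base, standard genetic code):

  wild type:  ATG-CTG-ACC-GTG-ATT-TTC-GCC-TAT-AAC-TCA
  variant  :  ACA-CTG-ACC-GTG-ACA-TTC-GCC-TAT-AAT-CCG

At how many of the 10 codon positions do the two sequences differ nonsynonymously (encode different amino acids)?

3

Codon 1: ATG Met / ACA Thr — nonsynonymous.
Codon 2: CTG Leu / CTG Leu — identical.
Codon 3: ACC Thr / ACC Thr — identical.
Codon 4: GTG Val / GTG Val — identical.
Codon 5: ATT Ile / ACA Thr — nonsynonymous.
Codon 6: TTC Phe / TTC Phe — identical.
Codon 7: GCC Ala / GCC Ala — identical.
Codon 8: TAT Tyr / TAT Tyr — identical.
Codon 9: AAC Asn / AAT Asn — synonymous.
Codon 10: TCA Ser / CCG Pro — nonsynonymous.
Nonsynonymous differences: 3.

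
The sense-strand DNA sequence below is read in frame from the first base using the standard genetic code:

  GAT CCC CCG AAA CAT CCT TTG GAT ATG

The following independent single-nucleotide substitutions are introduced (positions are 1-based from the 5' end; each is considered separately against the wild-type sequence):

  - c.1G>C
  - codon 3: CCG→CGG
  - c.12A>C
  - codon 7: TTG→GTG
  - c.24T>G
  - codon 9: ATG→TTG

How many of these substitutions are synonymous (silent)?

Codon 1: GAT (Asp) → CAT (His) — missense.
Codon 3: CCG (Pro) → CGG (Arg) — missense.
Codon 4: AAA (Lys) → AAC (Asn) — missense.
Codon 7: TTG (Leu) → GTG (Val) — missense.
Codon 8: GAT (Asp) → GAG (Glu) — missense.
Codon 9: ATG (Met) → TTG (Leu) — missense.
Synonymous: 0 of 6.

0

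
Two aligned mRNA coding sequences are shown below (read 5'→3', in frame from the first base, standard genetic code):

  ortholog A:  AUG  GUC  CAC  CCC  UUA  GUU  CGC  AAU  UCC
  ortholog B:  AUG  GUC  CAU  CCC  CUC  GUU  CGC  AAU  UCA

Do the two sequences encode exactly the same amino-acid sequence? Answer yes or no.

yes

Codon 1: AUG Met / AUG Met — identical.
Codon 2: GUC Val / GUC Val — identical.
Codon 3: CAC His / CAU His — synonymous.
Codon 4: CCC Pro / CCC Pro — identical.
Codon 5: UUA Leu / CUC Leu — synonymous.
Codon 6: GUU Val / GUU Val — identical.
Codon 7: CGC Arg / CGC Arg — identical.
Codon 8: AAU Asn / AAU Asn — identical.
Codon 9: UCC Ser / UCA Ser — synonymous.
Nonsynonymous differences: 0 → same protein.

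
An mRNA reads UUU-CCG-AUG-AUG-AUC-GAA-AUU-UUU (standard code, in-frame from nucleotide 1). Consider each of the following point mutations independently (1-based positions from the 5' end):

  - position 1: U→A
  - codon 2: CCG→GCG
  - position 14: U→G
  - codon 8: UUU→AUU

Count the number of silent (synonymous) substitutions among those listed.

Codon 1: UUU (Phe) → AUU (Ile) — missense.
Codon 2: CCG (Pro) → GCG (Ala) — missense.
Codon 5: AUC (Ile) → AGC (Ser) — missense.
Codon 8: UUU (Phe) → AUU (Ile) — missense.
Synonymous: 0 of 4.

0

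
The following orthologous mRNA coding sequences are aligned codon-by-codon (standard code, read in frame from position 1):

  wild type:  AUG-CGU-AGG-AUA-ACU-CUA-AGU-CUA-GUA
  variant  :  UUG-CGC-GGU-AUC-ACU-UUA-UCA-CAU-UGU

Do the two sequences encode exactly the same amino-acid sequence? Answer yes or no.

Codon 1: AUG Met / UUG Leu — nonsynonymous.
Codon 2: CGU Arg / CGC Arg — synonymous.
Codon 3: AGG Arg / GGU Gly — nonsynonymous.
Codon 4: AUA Ile / AUC Ile — synonymous.
Codon 5: ACU Thr / ACU Thr — identical.
Codon 6: CUA Leu / UUA Leu — synonymous.
Codon 7: AGU Ser / UCA Ser — synonymous.
Codon 8: CUA Leu / CAU His — nonsynonymous.
Codon 9: GUA Val / UGU Cys — nonsynonymous.
Nonsynonymous differences: 4 → different protein.

no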